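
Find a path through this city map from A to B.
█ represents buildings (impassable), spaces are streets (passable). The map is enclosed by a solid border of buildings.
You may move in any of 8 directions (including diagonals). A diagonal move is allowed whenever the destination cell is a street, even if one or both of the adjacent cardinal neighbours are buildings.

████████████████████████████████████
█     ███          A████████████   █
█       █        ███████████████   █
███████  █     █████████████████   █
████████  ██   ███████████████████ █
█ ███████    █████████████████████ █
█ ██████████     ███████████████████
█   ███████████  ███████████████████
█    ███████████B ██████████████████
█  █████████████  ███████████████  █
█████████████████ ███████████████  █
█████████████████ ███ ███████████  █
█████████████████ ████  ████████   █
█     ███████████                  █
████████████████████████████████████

Finding the shortest path from A to B:
Movement: 8-directional
Path length: 11 steps
Directions: left → left → left → down-left → down-left → down-left → down-left → down-right → right → down-right → down-right

Solution:

████████████████████████████████████
█     ███       ↙←←A████████████   █
█       █      ↙ ███████████████   █
███████  █    ↙█████████████████   █
████████  ██ ↙ ███████████████████ █
█ ███████   ↘█████████████████████ █
█ ██████████ →↘  ███████████████████
█   ███████████↘ ███████████████████
█    ███████████B ██████████████████
█  █████████████  ███████████████  █
█████████████████ ███████████████  █
█████████████████ ███ ███████████  █
█████████████████ ████  ████████   █
█     ███████████                  █
████████████████████████████████████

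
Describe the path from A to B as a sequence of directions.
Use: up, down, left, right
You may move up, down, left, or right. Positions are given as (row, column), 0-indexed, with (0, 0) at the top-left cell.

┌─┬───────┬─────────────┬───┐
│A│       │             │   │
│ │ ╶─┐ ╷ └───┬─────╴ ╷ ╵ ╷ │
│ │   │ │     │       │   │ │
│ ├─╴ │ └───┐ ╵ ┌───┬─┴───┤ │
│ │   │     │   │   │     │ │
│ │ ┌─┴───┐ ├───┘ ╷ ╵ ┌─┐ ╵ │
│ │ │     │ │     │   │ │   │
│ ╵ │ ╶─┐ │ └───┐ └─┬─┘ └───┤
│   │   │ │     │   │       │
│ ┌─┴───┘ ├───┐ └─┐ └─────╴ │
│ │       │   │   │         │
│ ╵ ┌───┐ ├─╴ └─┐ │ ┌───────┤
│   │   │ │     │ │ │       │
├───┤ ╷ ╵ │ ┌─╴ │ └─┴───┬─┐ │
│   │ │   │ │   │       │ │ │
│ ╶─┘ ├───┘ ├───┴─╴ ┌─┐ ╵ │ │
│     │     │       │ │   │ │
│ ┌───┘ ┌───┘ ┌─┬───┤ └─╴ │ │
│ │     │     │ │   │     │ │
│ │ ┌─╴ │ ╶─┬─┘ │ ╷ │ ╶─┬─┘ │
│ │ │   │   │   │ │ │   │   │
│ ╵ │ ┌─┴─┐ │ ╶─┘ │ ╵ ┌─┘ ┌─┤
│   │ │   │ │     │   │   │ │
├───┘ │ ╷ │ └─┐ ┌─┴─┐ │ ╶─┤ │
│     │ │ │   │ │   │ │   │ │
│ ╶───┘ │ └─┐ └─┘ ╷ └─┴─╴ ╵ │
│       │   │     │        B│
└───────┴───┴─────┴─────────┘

Finding the path and converting it to directions:
Path through cells: (0,0) → (1,0) → (2,0) → (3,0) → (4,0) → (4,1) → (3,1) → (2,1) → (2,2) → (1,2) → (1,1) → (0,1) → (0,2) → (0,3) → (1,3) → (2,3) → (2,4) → (2,5) → (3,5) → (4,5) → (4,6) → (4,7) → (5,7) → (5,8) → (6,8) → (7,8) → (7,9) → (8,9) → (8,8) → (8,7) → (8,6) → (9,6) → (9,5) → (9,4) → (10,4) → (10,5) → (11,5) → (12,5) → (12,6) → (13,6) → (13,7) → (13,8) → (12,8) → (12,9) → (13,9) → (13,10) → (13,11) → (13,12) → (13,13)
Directions: down, down, down, down, right, up, up, right, up, left, up, right, right, down, down, right, right, down, down, right, right, down, right, down, down, right, down, left, left, left, down, left, left, down, right, down, down, right, down, right, right, up, right, down, right, right, right, right

Solution:

┌─┬───────┬─────────────┬───┐
│A│↱ → ↓  │             │   │
│ │ ╶─┐ ╷ └───┬─────╴ ╷ ╵ ╷ │
│↓│↑ ↰│↓│     │       │   │ │
│ ├─╴ │ └───┐ ╵ ┌───┬─┴───┤ │
│↓│↱ ↑│↳ → ↓│   │   │     │ │
│ │ ┌─┴───┐ ├───┘ ╷ ╵ ┌─┐ ╵ │
│↓│↑│     │↓│     │   │ │   │
│ ╵ │ ╶─┐ │ └───┐ └─┬─┘ └───┤
│↳ ↑│   │ │↳ → ↓│   │       │
│ ┌─┴───┘ ├───┐ └─┐ └─────╴ │
│ │       │   │↳ ↓│         │
│ ╵ ┌───┐ ├─╴ └─┐ │ ┌───────┤
│   │   │ │     │↓│ │       │
├───┤ ╷ ╵ │ ┌─╴ │ └─┴───┬─┐ │
│   │ │   │ │   │↳ ↓    │ │ │
│ ╶─┘ ├───┘ ├───┴─╴ ┌─┐ ╵ │ │
│     │     │↓ ← ← ↲│ │   │ │
│ ┌───┘ ┌───┘ ┌─┬───┤ └─╴ │ │
│ │     │↓ ← ↲│ │   │     │ │
│ │ ┌─╴ │ ╶─┬─┘ │ ╷ │ ╶─┬─┘ │
│ │ │   │↳ ↓│   │ │ │   │   │
│ ╵ │ ┌─┴─┐ │ ╶─┘ │ ╵ ┌─┘ ┌─┤
│   │ │   │↓│     │   │   │ │
├───┘ │ ╷ │ └─┐ ┌─┴─┐ │ ╶─┤ │
│     │ │ │↳ ↓│ │↱ ↓│ │   │ │
│ ╶───┘ │ └─┐ └─┘ ╷ └─┴─╴ ╵ │
│       │   │↳ → ↑│↳ → → → B│
└───────┴───┴─────┴─────────┘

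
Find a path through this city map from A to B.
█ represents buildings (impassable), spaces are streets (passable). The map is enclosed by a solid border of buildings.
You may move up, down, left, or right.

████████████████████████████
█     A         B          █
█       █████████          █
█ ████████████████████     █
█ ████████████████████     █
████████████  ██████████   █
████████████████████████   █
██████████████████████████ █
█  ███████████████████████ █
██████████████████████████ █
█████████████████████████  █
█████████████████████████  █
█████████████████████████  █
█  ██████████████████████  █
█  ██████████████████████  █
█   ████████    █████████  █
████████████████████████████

Finding the shortest path from A to B:
Movement: cardinal only
Path length: 10 steps
Directions: right → right → right → right → right → right → right → right → right → right

Solution:

████████████████████████████
█     A→→→→→→→→→B          █
█       █████████          █
█ ████████████████████     █
█ ████████████████████     █
████████████  ██████████   █
████████████████████████   █
██████████████████████████ █
█  ███████████████████████ █
██████████████████████████ █
█████████████████████████  █
█████████████████████████  █
█████████████████████████  █
█  ██████████████████████  █
█  ██████████████████████  █
█   ████████    █████████  █
████████████████████████████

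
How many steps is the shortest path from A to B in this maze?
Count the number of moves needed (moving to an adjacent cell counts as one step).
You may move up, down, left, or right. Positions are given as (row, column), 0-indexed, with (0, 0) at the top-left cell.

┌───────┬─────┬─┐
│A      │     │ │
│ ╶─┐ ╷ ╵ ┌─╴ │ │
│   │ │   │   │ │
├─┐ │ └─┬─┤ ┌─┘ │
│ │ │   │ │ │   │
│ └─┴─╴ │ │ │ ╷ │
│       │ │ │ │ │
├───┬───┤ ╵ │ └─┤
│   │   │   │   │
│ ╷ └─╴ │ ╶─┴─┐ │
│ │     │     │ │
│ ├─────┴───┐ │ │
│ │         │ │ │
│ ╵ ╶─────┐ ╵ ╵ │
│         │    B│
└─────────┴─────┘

Using BFS to find shortest path:
Start: (0, 0), End: (7, 7)
Path found:
(0,0) → (0,1) → (0,2) → (0,3) → (1,3) → (1,4) → (0,4) → (0,5) → (0,6) → (1,6) → (1,5) → (2,5) → (3,5) → (4,5) → (4,4) → (5,4) → (5,5) → (5,6) → (6,6) → (7,6) → (7,7)
Number of steps: 20

Solution:

┌───────┬─────┬─┐
│A → → ↓│↱ → ↓│ │
│ ╶─┐ ╷ ╵ ┌─╴ │ │
│   │ │↳ ↑│↓ ↲│ │
├─┐ │ └─┬─┤ ┌─┘ │
│ │ │   │ │↓│   │
│ └─┴─╴ │ │ │ ╷ │
│       │ │↓│ │ │
├───┬───┤ ╵ │ └─┤
│   │   │↓ ↲│   │
│ ╷ └─╴ │ ╶─┴─┐ │
│ │     │↳ → ↓│ │
│ ├─────┴───┐ │ │
│ │         │↓│ │
│ ╵ ╶─────┐ ╵ ╵ │
│         │  ↳ B│
└─────────┴─────┘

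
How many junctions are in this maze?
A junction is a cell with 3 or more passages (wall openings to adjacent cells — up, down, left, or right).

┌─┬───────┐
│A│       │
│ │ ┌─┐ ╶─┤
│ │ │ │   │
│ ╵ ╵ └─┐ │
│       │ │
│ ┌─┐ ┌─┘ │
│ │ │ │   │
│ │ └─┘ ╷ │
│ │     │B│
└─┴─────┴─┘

Checking each cell for number of passages:

Junctions found (3+ passages):
  (0, 3): 3 passages
  (2, 0): 3 passages
  (2, 1): 3 passages
  (2, 2): 4 passages
  (3, 4): 3 passages
Total junctions: 5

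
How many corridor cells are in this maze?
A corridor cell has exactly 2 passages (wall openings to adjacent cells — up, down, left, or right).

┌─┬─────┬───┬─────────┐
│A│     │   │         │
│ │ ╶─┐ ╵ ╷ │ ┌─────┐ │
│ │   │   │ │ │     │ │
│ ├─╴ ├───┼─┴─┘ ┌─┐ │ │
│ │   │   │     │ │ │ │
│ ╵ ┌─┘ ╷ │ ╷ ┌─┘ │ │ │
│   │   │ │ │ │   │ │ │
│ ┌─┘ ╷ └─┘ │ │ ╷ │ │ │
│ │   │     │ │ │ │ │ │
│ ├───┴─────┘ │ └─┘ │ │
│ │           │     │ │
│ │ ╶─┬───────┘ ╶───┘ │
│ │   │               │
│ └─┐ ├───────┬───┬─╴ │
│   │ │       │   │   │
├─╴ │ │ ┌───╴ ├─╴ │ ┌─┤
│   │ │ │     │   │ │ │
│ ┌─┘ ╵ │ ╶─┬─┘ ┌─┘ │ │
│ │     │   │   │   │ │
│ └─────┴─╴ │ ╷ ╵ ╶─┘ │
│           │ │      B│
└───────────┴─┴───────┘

Counting cells with exactly 2 passages:
Total corridor cells: 99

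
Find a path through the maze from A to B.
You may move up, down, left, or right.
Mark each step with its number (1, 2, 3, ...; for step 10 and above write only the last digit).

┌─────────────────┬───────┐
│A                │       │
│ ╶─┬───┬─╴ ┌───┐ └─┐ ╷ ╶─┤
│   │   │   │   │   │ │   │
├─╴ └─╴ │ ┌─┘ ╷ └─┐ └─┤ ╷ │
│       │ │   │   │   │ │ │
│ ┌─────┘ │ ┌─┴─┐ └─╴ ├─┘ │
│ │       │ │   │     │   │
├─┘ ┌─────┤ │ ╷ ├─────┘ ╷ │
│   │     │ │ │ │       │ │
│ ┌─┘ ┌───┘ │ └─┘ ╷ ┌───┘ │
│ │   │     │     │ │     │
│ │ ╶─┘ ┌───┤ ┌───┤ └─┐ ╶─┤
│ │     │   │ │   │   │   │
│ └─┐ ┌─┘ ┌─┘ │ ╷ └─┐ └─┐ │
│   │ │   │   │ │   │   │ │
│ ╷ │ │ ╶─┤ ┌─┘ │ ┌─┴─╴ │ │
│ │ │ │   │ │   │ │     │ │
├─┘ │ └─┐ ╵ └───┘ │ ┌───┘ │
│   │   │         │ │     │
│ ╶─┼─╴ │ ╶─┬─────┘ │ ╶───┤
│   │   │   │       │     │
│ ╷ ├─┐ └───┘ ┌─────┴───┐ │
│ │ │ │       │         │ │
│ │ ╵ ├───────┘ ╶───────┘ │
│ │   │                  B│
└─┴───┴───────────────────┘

Finding the shortest path through the maze:
Path length: 70 steps
Directions: right → right → right → right → right → right → right → right → down → right → down → right → down → left → left → up → left → up → left → down → left → down → down → down → left → left → down → left → down → down → down → right → down → down → right → right → right → up → right → right → right → up → up → right → right → up → left → up → left → up → up → right → right → up → right → down → down → left → down → right → down → down → down → left → left → down → right → right → down → down

Solution:

┌─────────────────┬───────┐
│A 1 2 3 4 5 6 7 8│       │
│ ╶─┬───┬─╴ ┌───┐ └─┐ ╷ ╶─┤
│   │   │   │9 8│9 0│ │   │
├─╴ └─╴ │ ┌─┘ ╷ └─┐ └─┤ ╷ │
│       │ │1 0│7 6│1 2│ │ │
│ ┌─────┘ │ ┌─┴─┐ └─╴ ├─┘ │
│ │       │2│   │5 4 3│4 5│
├─┘ ┌─────┤ │ ╷ ├─────┘ ╷ │
│   │     │3│ │ │  1 2 3│6│
│ ┌─┘ ┌───┘ │ └─┘ ╷ ┌───┘ │
│ │   │6 5 4│     │0│  8 7│
│ │ ╶─┘ ┌───┤ ┌───┤ └─┐ ╶─┤
│ │  8 7│   │ │   │9 8│9 0│
│ └─┐ ┌─┘ ┌─┘ │ ╷ └─┐ └─┐ │
│   │9│   │   │ │   │7 6│1│
│ ╷ │ │ ╶─┤ ┌─┘ │ ┌─┴─╴ │ │
│ │ │0│   │ │   │ │3 4 5│2│
├─┘ │ └─┐ ╵ └───┘ │ ┌───┘ │
│   │1 2│         │2│5 4 3│
│ ╶─┼─╴ │ ╶─┬─────┘ │ ╶───┤
│   │  3│   │8 9 0 1│6 7 8│
│ ╷ ├─┐ └───┘ ┌─────┴───┐ │
│ │ │ │4 5 6 7│         │9│
│ │ ╵ ├───────┘ ╶───────┘ │
│ │   │                  B│
└─┴───┴───────────────────┘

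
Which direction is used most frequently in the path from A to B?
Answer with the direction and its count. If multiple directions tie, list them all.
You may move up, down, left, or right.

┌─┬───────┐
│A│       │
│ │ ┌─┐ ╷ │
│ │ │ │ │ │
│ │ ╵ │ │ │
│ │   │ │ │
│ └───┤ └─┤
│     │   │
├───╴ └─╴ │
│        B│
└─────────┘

Directions: down, down, down, right, right, down, right, right
Counts: {'down': 4, 'right': 4}
Most common: down and right (tied at 4 times each)

Solution:

┌─┬───────┐
│A│       │
│ │ ┌─┐ ╷ │
│↓│ │ │ │ │
│ │ ╵ │ │ │
│↓│   │ │ │
│ └───┤ └─┤
│↳ → ↓│   │
├───╴ └─╴ │
│    ↳ → B│
└─────────┘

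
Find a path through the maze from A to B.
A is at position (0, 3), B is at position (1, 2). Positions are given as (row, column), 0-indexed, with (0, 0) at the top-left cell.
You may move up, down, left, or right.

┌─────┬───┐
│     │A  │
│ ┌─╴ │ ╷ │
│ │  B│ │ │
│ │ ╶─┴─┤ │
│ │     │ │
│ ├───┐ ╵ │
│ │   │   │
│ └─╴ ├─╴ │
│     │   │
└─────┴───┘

Finding the shortest path from (0, 3) to (1, 2):
Path length: 10 steps
Directions: right → down → down → down → left → up → left → left → up → right

Solution:

┌─────┬───┐
│     │A ↓│
│ ┌─╴ │ ╷ │
│ │↱ B│ │↓│
│ │ ╶─┴─┤ │
│ │↑ ← ↰│↓│
│ ├───┐ ╵ │
│ │   │↑ ↲│
│ └─╴ ├─╴ │
│     │   │
└─────┴───┘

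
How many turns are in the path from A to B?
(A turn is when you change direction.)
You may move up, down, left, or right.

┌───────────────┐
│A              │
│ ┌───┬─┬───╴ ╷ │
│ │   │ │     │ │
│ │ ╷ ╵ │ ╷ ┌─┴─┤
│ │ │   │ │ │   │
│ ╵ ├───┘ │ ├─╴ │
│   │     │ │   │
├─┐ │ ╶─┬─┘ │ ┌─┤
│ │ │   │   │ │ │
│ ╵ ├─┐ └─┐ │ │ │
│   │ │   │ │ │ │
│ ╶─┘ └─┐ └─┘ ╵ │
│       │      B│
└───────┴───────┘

Directions: right, right, right, right, right, right, down, left, left, down, down, left, left, down, right, down, right, down, right, right, right
Number of turns: 10

Solution:

┌───────────────┐
│A → → → → → ↓  │
│ ┌───┬─┬───╴ ╷ │
│ │   │ │↓ ← ↲│ │
│ │ ╷ ╵ │ ╷ ┌─┴─┤
│ │ │   │↓│ │   │
│ ╵ ├───┘ │ ├─╴ │
│   │↓ ← ↲│ │   │
├─┐ │ ╶─┬─┘ │ ┌─┤
│ │ │↳ ↓│   │ │ │
│ ╵ ├─┐ └─┐ │ │ │
│   │ │↳ ↓│ │ │ │
│ ╶─┘ └─┐ └─┘ ╵ │
│       │↳ → → B│
└───────┴───────┘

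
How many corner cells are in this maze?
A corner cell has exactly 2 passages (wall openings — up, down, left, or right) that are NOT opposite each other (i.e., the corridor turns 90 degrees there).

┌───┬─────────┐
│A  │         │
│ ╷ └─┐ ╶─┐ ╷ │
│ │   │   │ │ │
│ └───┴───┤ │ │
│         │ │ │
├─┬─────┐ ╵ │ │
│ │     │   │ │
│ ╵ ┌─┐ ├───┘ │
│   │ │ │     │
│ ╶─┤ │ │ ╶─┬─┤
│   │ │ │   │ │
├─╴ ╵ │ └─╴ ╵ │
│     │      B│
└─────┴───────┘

Counting corner cells (2 non-opposite passages):
Total corners: 21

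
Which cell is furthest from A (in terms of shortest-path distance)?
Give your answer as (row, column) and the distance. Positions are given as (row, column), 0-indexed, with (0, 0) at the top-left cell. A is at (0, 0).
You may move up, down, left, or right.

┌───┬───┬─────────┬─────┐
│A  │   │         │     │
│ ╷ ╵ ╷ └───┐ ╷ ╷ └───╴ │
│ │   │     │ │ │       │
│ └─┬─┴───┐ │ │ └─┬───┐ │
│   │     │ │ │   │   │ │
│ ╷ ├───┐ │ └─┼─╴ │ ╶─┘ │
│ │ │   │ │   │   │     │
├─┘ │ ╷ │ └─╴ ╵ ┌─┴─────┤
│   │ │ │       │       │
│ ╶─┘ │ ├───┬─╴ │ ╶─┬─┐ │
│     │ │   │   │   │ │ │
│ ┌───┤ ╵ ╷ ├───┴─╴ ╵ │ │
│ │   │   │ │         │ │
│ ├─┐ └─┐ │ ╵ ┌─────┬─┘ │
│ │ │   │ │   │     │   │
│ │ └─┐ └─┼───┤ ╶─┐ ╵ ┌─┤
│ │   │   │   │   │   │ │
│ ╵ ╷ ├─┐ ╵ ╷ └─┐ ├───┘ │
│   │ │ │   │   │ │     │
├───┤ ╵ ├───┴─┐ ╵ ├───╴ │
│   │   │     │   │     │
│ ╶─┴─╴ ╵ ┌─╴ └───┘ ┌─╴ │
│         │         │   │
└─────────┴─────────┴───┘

Computing BFS distances from A to all cells:
Furthest cell: (6, 1)
Distance: 57 steps

Path from A to the furthest cell:

┌───┬───┬─────────┬─────┐
│A  │   │         │     │
│ ╷ ╵ ╷ └───┐ ╷ ╷ └───╴ │
│↓│   │     │ │ │       │
│ └─┬─┴───┐ │ │ └─┬───┐ │
│↳ ↓│     │ │ │   │   │ │
│ ╷ ├───┐ │ └─┼─╴ │ ╶─┘ │
│ │↓│↱ ↓│ │   │   │     │
├─┘ │ ╷ │ └─╴ ╵ ┌─┴─────┤
│↓ ↲│↑│↓│       │↱ → → ↓│
│ ╶─┘ │ ├───┬─╴ │ ╶─┬─┐ │
│↳ → ↑│↓│↱ ↓│   │↑ ↰│ │↓│
│ ┌───┤ ╵ ╷ ├───┴─╴ ╵ │ │
│ │B ↰│↳ ↑│↓│↱ → → ↑  │↓│
│ ├─┐ └─┐ │ ╵ ┌─────┬─┘ │
│ │ │↑ ↰│ │↳ ↑│↓ ← ↰│↓ ↲│
│ │ └─┐ └─┼───┤ ╶─┐ ╵ ┌─┤
│ │   │↑ ↰│↓ ↰│↳ ↓│↑ ↲│ │
│ ╵ ╷ ├─┐ ╵ ╷ └─┐ ├───┘ │
│   │ │ │↑ ↲│↑ ↰│↓│     │
├───┤ ╵ ├───┴─┐ ╵ ├───╴ │
│   │   │     │↑ ↲│     │
│ ╶─┴─╴ ╵ ┌─╴ └───┘ ┌─╴ │
│         │         │   │
└─────────┴─────────┴───┘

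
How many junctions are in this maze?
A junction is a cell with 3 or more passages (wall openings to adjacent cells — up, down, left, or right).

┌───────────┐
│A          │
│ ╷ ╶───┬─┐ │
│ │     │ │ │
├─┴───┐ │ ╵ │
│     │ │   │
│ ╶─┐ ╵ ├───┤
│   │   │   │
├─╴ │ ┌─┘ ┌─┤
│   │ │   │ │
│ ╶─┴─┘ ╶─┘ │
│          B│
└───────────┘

Checking each cell for number of passages:

Junctions found (3+ passages):
  (0, 1): 3 passages
  (3, 2): 3 passages
  (5, 3): 3 passages
Total junctions: 3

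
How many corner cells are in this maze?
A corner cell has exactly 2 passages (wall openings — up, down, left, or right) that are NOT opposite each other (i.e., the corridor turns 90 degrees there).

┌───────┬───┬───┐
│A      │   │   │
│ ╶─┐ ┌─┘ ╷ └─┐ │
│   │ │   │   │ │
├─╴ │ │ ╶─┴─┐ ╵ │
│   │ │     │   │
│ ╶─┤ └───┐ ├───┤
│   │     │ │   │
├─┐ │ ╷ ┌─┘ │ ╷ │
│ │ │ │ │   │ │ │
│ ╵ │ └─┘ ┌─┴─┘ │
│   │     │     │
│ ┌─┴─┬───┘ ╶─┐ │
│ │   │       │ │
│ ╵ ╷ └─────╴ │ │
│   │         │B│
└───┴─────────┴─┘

Counting corner cells (2 non-opposite passages):
Total corners: 33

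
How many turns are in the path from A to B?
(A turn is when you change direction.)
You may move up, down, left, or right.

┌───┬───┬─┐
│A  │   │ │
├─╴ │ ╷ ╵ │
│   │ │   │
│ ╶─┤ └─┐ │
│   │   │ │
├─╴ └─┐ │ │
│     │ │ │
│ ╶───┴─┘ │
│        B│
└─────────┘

Directions: right, down, left, down, right, down, left, down, right, right, right, right
Number of turns: 8

Solution:

┌───┬───┬─┐
│A ↓│   │ │
├─╴ │ ╷ ╵ │
│↓ ↲│ │   │
│ ╶─┤ └─┐ │
│↳ ↓│   │ │
├─╴ └─┐ │ │
│↓ ↲  │ │ │
│ ╶───┴─┘ │
│↳ → → → B│
└─────────┘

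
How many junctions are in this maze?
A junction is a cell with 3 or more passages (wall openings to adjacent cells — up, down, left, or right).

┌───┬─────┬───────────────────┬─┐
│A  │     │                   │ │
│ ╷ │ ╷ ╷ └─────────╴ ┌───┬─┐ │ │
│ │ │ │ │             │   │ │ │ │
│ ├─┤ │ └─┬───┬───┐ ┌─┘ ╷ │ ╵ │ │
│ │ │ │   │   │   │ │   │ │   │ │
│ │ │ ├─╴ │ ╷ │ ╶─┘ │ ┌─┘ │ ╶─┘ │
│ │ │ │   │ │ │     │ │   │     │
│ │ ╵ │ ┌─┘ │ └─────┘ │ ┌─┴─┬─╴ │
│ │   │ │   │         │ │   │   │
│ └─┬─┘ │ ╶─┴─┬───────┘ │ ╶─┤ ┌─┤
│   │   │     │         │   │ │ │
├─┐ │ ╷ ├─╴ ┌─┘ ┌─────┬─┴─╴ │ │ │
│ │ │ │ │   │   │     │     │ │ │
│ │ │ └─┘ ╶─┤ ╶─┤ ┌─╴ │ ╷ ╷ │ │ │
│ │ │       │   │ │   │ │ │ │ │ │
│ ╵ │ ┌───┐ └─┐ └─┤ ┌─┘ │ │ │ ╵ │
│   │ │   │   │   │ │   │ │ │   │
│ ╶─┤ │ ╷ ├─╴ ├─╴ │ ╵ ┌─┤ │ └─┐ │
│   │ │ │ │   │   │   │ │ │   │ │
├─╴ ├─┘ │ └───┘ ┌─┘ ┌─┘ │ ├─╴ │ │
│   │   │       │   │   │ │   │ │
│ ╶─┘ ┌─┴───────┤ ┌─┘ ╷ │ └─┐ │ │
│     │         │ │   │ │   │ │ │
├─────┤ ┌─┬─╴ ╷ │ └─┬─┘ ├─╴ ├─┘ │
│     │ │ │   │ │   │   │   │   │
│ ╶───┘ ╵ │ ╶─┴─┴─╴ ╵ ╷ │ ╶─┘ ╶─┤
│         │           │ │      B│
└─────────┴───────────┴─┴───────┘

Checking each cell for number of passages:

Junctions found (3+ passages):
  (0, 3): 3 passages
  (0, 10): 3 passages
  (1, 9): 3 passages
  (2, 13): 3 passages
  (3, 15): 3 passages
  (5, 3): 3 passages
  (5, 5): 3 passages
  (6, 12): 3 passages
  (6, 13): 3 passages
  (7, 2): 3 passages
  (7, 4): 3 passages
  (8, 0): 3 passages
  (8, 15): 3 passages
  (9, 9): 3 passages
  (10, 11): 3 passages
  (10, 14): 3 passages
  (11, 6): 3 passages
  (12, 11): 3 passages
  (13, 3): 3 passages
  (13, 9): 3 passages
  (13, 14): 3 passages
Total junctions: 21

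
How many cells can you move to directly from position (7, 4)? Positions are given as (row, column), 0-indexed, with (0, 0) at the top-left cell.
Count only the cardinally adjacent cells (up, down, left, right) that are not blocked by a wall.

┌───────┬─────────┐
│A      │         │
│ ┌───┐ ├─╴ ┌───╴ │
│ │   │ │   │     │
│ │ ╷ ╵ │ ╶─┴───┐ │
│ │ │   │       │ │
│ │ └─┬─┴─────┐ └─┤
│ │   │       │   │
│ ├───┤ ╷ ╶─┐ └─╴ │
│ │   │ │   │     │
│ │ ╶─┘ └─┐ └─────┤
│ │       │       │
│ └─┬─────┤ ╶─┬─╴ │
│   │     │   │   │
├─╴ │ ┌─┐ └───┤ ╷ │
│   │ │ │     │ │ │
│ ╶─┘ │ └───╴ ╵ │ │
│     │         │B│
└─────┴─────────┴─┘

Checking passable neighbors of (7, 4):
Neighbors: (6, 4), (7, 5)
Count: 2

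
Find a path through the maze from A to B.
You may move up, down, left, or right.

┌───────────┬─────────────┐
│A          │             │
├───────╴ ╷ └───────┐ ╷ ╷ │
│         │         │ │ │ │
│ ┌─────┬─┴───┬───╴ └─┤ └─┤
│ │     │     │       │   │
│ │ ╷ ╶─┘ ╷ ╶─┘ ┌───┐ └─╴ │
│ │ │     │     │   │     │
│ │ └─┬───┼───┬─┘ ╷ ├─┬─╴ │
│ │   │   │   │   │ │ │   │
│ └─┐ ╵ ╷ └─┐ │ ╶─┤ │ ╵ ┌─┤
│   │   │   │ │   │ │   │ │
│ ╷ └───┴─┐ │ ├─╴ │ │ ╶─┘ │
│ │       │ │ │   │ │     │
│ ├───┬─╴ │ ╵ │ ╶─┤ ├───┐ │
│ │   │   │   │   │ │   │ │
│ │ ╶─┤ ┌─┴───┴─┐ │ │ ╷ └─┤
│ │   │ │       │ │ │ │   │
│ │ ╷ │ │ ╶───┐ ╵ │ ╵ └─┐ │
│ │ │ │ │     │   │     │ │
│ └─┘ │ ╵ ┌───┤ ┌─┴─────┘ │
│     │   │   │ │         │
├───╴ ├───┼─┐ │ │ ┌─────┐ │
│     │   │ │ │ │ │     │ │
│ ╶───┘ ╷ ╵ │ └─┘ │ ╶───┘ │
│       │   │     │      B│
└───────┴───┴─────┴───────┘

Finding the shortest path through the maze:
Path length: 58 steps
Directions: right → right → right → right → down → left → left → left → left → down → down → down → down → right → down → right → right → right → down → left → down → down → down → right → up → up → right → right → right → down → right → up → up → left → up → right → up → left → up → right → up → right → down → down → down → down → down → down → right → up → up → right → down → right → down → down → down → down

Solution:

┌───────────┬─────────────┐
│A → → → ↓  │             │
├───────╴ ╷ └───────┐ ╷ ╷ │
│↓ ← ← ← ↲│         │ │ │ │
│ ┌─────┬─┴───┬───╴ └─┤ └─┤
│↓│     │     │       │   │
│ │ ╷ ╶─┘ ╷ ╶─┘ ┌───┐ └─╴ │
│↓│ │     │     │↱ ↓│     │
│ │ └─┬───┼───┬─┘ ╷ ├─┬─╴ │
│↓│   │   │   │↱ ↑│↓│ │   │
│ └─┐ ╵ ╷ └─┐ │ ╶─┤ │ ╵ ┌─┤
│↳ ↓│   │   │ │↑ ↰│↓│   │ │
│ ╷ └───┴─┐ │ ├─╴ │ │ ╶─┘ │
│ │↳ → → ↓│ │ │↱ ↑│↓│     │
│ ├───┬─╴ │ ╵ │ ╶─┤ ├───┐ │
│ │   │↓ ↲│   │↑ ↰│↓│↱ ↓│ │
│ │ ╶─┤ ┌─┴───┴─┐ │ │ ╷ └─┤
│ │   │↓│↱ → → ↓│↑│↓│↑│↳ ↓│
│ │ ╷ │ │ ╶───┐ ╵ │ ╵ └─┐ │
│ │ │ │↓│↑    │↳ ↑│↳ ↑  │↓│
│ └─┘ │ ╵ ┌───┤ ┌─┴─────┘ │
│     │↳ ↑│   │ │        ↓│
├───╴ ├───┼─┐ │ │ ┌─────┐ │
│     │   │ │ │ │ │     │↓│
│ ╶───┘ ╷ ╵ │ └─┘ │ ╶───┘ │
│       │   │     │      B│
└───────┴───┴─────┴───────┘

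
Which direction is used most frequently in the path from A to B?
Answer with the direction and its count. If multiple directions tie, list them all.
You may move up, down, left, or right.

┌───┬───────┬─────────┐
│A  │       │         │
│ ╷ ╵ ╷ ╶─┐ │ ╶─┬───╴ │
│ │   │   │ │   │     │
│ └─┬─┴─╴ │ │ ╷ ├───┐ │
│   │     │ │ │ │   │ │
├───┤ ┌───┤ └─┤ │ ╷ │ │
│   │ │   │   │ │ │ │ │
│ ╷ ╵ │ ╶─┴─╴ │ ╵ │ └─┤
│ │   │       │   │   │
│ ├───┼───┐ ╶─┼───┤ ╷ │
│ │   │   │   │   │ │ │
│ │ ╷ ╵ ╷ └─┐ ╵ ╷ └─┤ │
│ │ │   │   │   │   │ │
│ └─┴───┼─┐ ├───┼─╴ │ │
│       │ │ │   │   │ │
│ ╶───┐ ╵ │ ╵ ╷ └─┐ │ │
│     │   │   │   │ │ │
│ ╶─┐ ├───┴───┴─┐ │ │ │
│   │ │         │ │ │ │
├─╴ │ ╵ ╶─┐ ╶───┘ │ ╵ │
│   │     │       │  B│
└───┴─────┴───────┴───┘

Directions: right, down, right, up, right, right, right, down, down, down, right, down, left, down, right, down, right, up, right, down, right, down, down, down, down, right
Counts: {'right': 11, 'down': 12, 'up': 2, 'left': 1}
Most common: down (12 times)

Solution:

┌───┬───────┬─────────┐
│A ↓│↱ → → ↓│         │
│ ╷ ╵ ╷ ╶─┐ │ ╶─┬───╴ │
│ │↳ ↑│   │↓│   │     │
│ └─┬─┴─╴ │ │ ╷ ├───┐ │
│   │     │↓│ │ │   │ │
├───┤ ┌───┤ └─┤ │ ╷ │ │
│   │ │   │↳ ↓│ │ │ │ │
│ ╷ ╵ │ ╶─┴─╴ │ ╵ │ └─┤
│ │   │    ↓ ↲│   │   │
│ ├───┼───┐ ╶─┼───┤ ╷ │
│ │   │   │↳ ↓│↱ ↓│ │ │
│ │ ╷ ╵ ╷ └─┐ ╵ ╷ └─┤ │
│ │ │   │   │↳ ↑│↳ ↓│ │
│ └─┴───┼─┐ ├───┼─╴ │ │
│       │ │ │   │  ↓│ │
│ ╶───┐ ╵ │ ╵ ╷ └─┐ │ │
│     │   │   │   │↓│ │
│ ╶─┐ ├───┴───┴─┐ │ │ │
│   │ │         │ │↓│ │
├─╴ │ ╵ ╶─┐ ╶───┘ │ ╵ │
│   │     │       │↳ B│
└───┴─────┴───────┴───┘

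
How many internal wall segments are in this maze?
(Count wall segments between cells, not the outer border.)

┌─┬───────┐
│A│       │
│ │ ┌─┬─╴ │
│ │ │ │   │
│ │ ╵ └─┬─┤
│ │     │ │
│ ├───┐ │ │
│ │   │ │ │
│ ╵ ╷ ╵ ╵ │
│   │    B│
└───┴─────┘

Counting internal wall segments:
Total internal walls: 16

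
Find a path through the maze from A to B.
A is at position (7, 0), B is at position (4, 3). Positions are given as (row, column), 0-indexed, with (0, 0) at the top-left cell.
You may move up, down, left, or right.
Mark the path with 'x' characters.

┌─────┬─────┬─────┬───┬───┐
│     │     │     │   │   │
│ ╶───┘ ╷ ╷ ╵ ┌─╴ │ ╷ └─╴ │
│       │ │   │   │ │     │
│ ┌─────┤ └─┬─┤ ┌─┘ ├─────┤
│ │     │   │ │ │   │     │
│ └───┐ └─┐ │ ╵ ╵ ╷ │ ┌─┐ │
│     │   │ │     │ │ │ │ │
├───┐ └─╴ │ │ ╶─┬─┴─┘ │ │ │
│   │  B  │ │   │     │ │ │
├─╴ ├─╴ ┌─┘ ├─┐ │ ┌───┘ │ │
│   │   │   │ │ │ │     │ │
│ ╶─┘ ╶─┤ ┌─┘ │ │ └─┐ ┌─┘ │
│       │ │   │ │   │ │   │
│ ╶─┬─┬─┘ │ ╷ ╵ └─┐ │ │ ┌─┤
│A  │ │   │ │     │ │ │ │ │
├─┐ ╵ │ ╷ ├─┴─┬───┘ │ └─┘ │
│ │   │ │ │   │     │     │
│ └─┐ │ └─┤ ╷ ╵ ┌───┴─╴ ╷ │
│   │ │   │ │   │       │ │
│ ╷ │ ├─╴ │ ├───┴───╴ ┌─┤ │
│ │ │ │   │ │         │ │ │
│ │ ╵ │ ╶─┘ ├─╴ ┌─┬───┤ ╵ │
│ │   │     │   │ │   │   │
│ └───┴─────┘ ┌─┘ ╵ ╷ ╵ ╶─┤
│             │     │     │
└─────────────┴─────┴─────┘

Finding the shortest path from (7, 0) to (4, 3):
Path length: 6 steps
Directions: up → right → right → up → right → up

Solution:

┌─────┬─────┬─────┬───┬───┐
│     │     │     │   │   │
│ ╶───┘ ╷ ╷ ╵ ┌─╴ │ ╷ └─╴ │
│       │ │   │   │ │     │
│ ┌─────┤ └─┬─┤ ┌─┘ ├─────┤
│ │     │   │ │ │   │     │
│ └───┐ └─┐ │ ╵ ╵ ╷ │ ┌─┐ │
│     │   │ │     │ │ │ │ │
├───┐ └─╴ │ │ ╶─┬─┴─┘ │ │ │
│   │  B  │ │   │     │ │ │
├─╴ ├─╴ ┌─┘ ├─┐ │ ┌───┘ │ │
│   │x x│   │ │ │ │     │ │
│ ╶─┘ ╶─┤ ┌─┘ │ │ └─┐ ┌─┘ │
│x x x  │ │   │ │   │ │   │
│ ╶─┬─┬─┘ │ ╷ ╵ └─┐ │ │ ┌─┤
│A  │ │   │ │     │ │ │ │ │
├─┐ ╵ │ ╷ ├─┴─┬───┘ │ └─┘ │
│ │   │ │ │   │     │     │
│ └─┐ │ └─┤ ╷ ╵ ┌───┴─╴ ╷ │
│   │ │   │ │   │       │ │
│ ╷ │ ├─╴ │ ├───┴───╴ ┌─┤ │
│ │ │ │   │ │         │ │ │
│ │ ╵ │ ╶─┘ ├─╴ ┌─┬───┤ ╵ │
│ │   │     │   │ │   │   │
│ └───┴─────┘ ┌─┘ ╵ ╷ ╵ ╶─┤
│             │     │     │
└─────────────┴─────┴─────┘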